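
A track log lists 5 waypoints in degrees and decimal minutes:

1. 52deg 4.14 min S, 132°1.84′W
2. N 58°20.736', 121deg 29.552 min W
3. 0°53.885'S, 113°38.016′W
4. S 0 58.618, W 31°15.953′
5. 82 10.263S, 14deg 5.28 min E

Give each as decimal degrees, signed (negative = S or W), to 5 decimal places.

1. -52.06900, -132.03067
2. 58.34560, -121.49253
3. -0.89808, -113.63360
4. -0.97697, -31.26588
5. -82.17105, 14.08800

Point 1:
  φ: 52 + 4.14/60 = 52.069000
  hemisphere S, so the sign is −
  Lon: 132 + 1.84/60 = 132.030667
  W → negative
Point 2:
  Latitude: 58 + 20.736/60 = 58.345600
  N ⇒ keep positive
  Longitude: 121 + 29.552/60 = 121.492533
  W ⇒ negate
Point 3:
  Latitude: 0 + 53.885/60 = 0.898083
  S → negative
  λ: 38.016′ = 0.633600°; total 113.633600
  hemisphere W, so the sign is −
Point 4:
  Lat: 0 + 58.618/60 = 0.976967
  S → negative
  λ: 15.953′ = 0.265883°; total 31.265883
  W → negative
Point 5:
  φ: 10.263′ = 0.171050°; total 82.171050
  hemisphere S, so the sign is −
  Lon: 5.28′ = 0.088000°; total 14.088000
  E → positive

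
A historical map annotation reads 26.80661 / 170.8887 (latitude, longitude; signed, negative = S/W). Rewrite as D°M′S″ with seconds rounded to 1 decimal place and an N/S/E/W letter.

Latitude: 0.806610° → 48.39660′; 0.39660 × 60 = 23.796″
Longitude: 0.888700° → 53.32200′; 0.32200 × 60 = 19.320″

26°48′23.8″ N, 170°53′19.3″ E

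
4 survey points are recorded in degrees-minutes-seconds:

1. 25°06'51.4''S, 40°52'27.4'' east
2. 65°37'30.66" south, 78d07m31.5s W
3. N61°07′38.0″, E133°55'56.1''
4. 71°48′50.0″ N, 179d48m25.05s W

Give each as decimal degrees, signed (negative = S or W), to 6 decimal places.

1. -25.114278, 40.874278
2. -65.625183, -78.125417
3. 61.127222, 133.932250
4. 71.813889, -179.806958

Point 1:
  Lat: 25° + 6/60 + 51.4/3600 = 25 + 0.100000 + 0.014278 = 25.1142778
  S ⇒ negate
  Longitude: 52′ + 27.4″ = 52.45667′; 40 + 52.45667/60 = 40.8742778
  E → positive
Point 2:
  φ: 65° + 37/60 + 30.66/3600 = 65 + 0.616667 + 0.008517 = 65.6251833
  hemisphere S, so the sign is −
  λ: 78 + 7/60 + 31.5/3600 = 78.1254167
  W ⇒ negate
Point 3:
  φ: 61 + 7/60 + 38/3600 = 61.1272222
  N ⇒ keep positive
  Lon: 133° + 55/60 + 56.1/3600 = 133 + 0.916667 + 0.015583 = 133.9322500
  E → positive
Point 4:
  Lat: 71 + 48/60 + 50/3600 = 71.8138889
  N ⇒ keep positive
  λ: 179 + 48/60 + 25.05/3600 = 179.8069583
  W ⇒ negate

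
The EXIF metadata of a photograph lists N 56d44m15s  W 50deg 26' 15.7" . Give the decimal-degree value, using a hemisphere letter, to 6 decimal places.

56.737500° N, 50.437694° W

Latitude: 56 + 44/60 + 15/3600 = 56.7375000
λ: 26′ + 15.7″ = 26.26167′; 50 + 26.26167/60 = 50.4376944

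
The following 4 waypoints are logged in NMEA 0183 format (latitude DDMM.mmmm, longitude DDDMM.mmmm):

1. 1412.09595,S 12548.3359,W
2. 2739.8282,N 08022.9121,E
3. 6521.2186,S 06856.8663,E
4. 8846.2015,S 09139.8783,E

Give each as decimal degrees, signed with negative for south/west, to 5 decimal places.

1. -14.20160, -125.80560
2. 27.66380, 80.38187
3. -65.35364, 68.94777
4. -88.77003, 91.66464

Point 1:
  Lat: split at 2 digits → 14° and 12.09595′; 14 + 12.09595/60 = 14.201599
  S → negative
  λ: split at 3 digits → 125° and 48.3359′; 125 + 48.3359/60 = 125.805598
  hemisphere W, so the sign is −
Point 2:
  φ: split at 2 digits → 27° and 39.8282′; 27 + 39.8282/60 = 27.663803
  N ⇒ keep positive
  Lon: split at 3 digits → 080° and 22.9121′; 80 + 22.9121/60 = 80.381868
  E → positive
Point 3:
  Lat: split at 2 digits → 65° and 21.2186′; 65 + 21.2186/60 = 65.353643
  S ⇒ negate
  Lon: degrees = first 3 digits = 68, minutes = 56.8663; 68 + 56.8663/60 = 68.947772
  E ⇒ keep positive
Point 4:
  φ: degrees = first 2 digits = 88, minutes = 46.2015; 88 + 46.2015/60 = 88.770025
  S → negative
  Longitude: degrees = first 3 digits = 91, minutes = 39.8783; 91 + 39.8783/60 = 91.664638
  E → positive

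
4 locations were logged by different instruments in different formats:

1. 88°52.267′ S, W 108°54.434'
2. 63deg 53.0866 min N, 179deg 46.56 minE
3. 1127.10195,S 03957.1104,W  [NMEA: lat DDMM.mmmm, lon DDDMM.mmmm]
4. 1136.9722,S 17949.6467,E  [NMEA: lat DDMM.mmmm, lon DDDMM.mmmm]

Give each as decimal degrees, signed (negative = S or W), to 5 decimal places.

Point 1:
  Lat: 88 + 52.267/60 = 88.871117
  S ⇒ negate
  Lon: 54.434′ = 0.907233°; total 108.907233
  W ⇒ negate
Point 2:
  φ: 63 + 53.0866/60 = 63.884777
  N ⇒ keep positive
  Lon: 46.56′ = 0.776000°; total 179.776000
  E → positive
Point 3:
  Latitude: degrees = first 2 digits = 11, minutes = 27.10195; 11 + 27.10195/60 = 11.451699
  S → negative
  Lon: split at 3 digits → 039° and 57.1104′; 39 + 57.1104/60 = 39.951840
  W → negative
Point 4:
  Latitude: split at 2 digits → 11° and 36.9722′; 11 + 36.9722/60 = 11.616203
  S ⇒ negate
  Lon: degrees = first 3 digits = 179, minutes = 49.6467; 179 + 49.6467/60 = 179.827445
  E ⇒ keep positive

1. -88.87112, -108.90723
2. 63.88478, 179.77600
3. -11.45170, -39.95184
4. -11.61620, 179.82745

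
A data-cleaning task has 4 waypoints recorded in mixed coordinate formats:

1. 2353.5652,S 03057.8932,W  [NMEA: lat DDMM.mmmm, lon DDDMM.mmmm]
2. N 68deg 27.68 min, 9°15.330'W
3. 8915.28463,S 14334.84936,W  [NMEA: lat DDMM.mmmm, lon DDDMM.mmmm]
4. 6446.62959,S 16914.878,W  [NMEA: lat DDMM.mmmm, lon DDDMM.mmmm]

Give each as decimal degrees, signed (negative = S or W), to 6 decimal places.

1. -23.892753, -30.964887
2. 68.461333, -9.255500
3. -89.254744, -143.580823
4. -64.777160, -169.247967

Point 1:
  φ: degrees = first 2 digits = 23, minutes = 53.5652; 23 + 53.5652/60 = 23.8927533
  S ⇒ negate
  λ: split at 3 digits → 030° and 57.8932′; 30 + 57.8932/60 = 30.9648867
  hemisphere W, so the sign is −
Point 2:
  Lat: 27.68′ = 0.461333°; total 68.4613333
  N ⇒ keep positive
  Longitude: 15.33′ = 0.255500°; total 9.2555000
  W → negative
Point 3:
  Latitude: split at 2 digits → 89° and 15.28463′; 89 + 15.28463/60 = 89.2547438
  S → negative
  λ: split at 3 digits → 143° and 34.84936′; 143 + 34.84936/60 = 143.5808227
  W → negative
Point 4:
  φ: split at 2 digits → 64° and 46.62959′; 64 + 46.62959/60 = 64.7771598
  S → negative
  λ: split at 3 digits → 169° and 14.878′; 169 + 14.878/60 = 169.2479667
  W ⇒ negate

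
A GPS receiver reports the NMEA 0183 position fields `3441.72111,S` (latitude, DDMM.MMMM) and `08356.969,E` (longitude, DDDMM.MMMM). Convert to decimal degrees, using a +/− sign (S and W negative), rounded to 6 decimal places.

φ: split at 2 digits → 34° and 41.72111′; 34 + 41.72111/60 = 34.6953518
S ⇒ negate
λ: split at 3 digits → 083° and 56.969′; 83 + 56.969/60 = 83.9494833
E → positive

-34.695352, 83.949483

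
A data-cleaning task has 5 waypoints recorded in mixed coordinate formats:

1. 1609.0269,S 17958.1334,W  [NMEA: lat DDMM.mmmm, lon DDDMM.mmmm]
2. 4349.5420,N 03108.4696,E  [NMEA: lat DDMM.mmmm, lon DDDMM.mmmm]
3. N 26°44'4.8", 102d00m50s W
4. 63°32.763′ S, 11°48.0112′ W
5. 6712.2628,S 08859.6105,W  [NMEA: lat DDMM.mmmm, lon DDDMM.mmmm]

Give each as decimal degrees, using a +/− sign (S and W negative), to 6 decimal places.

1. -16.150448, -179.968890
2. 43.825700, 31.141160
3. 26.734667, -102.013889
4. -63.546050, -11.800187
5. -67.204380, -88.993508

Point 1:
  φ: split at 2 digits → 16° and 9.0269′; 16 + 9.0269/60 = 16.1504483
  S ⇒ negate
  λ: degrees = first 3 digits = 179, minutes = 58.1334; 179 + 58.1334/60 = 179.9688900
  hemisphere W, so the sign is −
Point 2:
  Latitude: split at 2 digits → 43° and 49.542′; 43 + 49.542/60 = 43.8257000
  N → positive
  Lon: split at 3 digits → 031° and 8.4696′; 31 + 8.4696/60 = 31.1411600
  E ⇒ keep positive
Point 3:
  Lat: 26° + 44/60 + 4.8/3600 = 26 + 0.733333 + 0.001333 = 26.7346667
  N ⇒ keep positive
  λ: 102 + 0/60 + 50/3600 = 102.0138889
  W ⇒ negate
Point 4:
  φ: 63 + 32.763/60 = 63.5460500
  S ⇒ negate
  λ: 11 + 48.0112/60 = 11.8001867
  W ⇒ negate
Point 5:
  φ: split at 2 digits → 67° and 12.2628′; 67 + 12.2628/60 = 67.2043800
  S → negative
  Lon: split at 3 digits → 088° and 59.6105′; 88 + 59.6105/60 = 88.9935083
  W ⇒ negate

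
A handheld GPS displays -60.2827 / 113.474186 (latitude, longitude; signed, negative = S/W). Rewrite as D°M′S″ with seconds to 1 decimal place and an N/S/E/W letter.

Latitude is negative → S; |value| = 60.282700
Latitude: whole degrees 60; 16.96200′ → 16′ and 57.720″
Longitude: 0.474186° → 28.45116′; 0.45116 × 60 = 27.070″

60°16′57.7″ S, 113°28′27.1″ E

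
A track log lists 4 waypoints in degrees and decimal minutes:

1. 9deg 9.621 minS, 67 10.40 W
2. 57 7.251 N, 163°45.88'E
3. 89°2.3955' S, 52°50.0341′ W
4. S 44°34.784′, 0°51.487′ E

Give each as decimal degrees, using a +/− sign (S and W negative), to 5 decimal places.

1. -9.16035, -67.17333
2. 57.12085, 163.76467
3. -89.03993, -52.83390
4. -44.57973, 0.85812

Point 1:
  Lat: 9 + 9.621/60 = 9.160350
  S → negative
  Lon: 10.4′ = 0.173333°; total 67.173333
  W ⇒ negate
Point 2:
  Latitude: 57 + 7.251/60 = 57.120850
  N → positive
  λ: 163 + 45.88/60 = 163.764667
  E ⇒ keep positive
Point 3:
  Latitude: 2.3955′ = 0.039925°; total 89.039925
  S ⇒ negate
  Lon: 52 + 50.0341/60 = 52.833902
  W ⇒ negate
Point 4:
  φ: 44 + 34.784/60 = 44.579733
  hemisphere S, so the sign is −
  Lon: 0 + 51.487/60 = 0.858117
  E ⇒ keep positive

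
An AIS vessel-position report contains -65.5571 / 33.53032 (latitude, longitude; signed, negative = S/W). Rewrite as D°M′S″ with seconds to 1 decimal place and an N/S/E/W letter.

65°33′25.6″ S, 33°31′49.2″ E

Latitude is negative → S; |value| = 65.557100
φ: 0.557100° → 33.42600′; 0.42600 × 60 = 25.560″
Longitude: 0.530320° → 31.81920′; 0.81920 × 60 = 49.152″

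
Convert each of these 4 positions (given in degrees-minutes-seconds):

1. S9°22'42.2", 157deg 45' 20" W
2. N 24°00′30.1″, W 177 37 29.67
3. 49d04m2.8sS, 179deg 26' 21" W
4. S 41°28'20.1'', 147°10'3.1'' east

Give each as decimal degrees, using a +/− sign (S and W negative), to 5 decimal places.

1. -9.37839, -157.75556
2. 24.00836, -177.62491
3. -49.06744, -179.43917
4. -41.47225, 147.16753

Point 1:
  Latitude: 22′ + 42.2″ = 22.70333′; 9 + 22.70333/60 = 9.378389
  hemisphere S, so the sign is −
  Longitude: 157 + 45/60 + 20/3600 = 157.755556
  W → negative
Point 2:
  Lat: 0′ + 30.1″ = 0.50167′; 24 + 0.50167/60 = 24.008361
  N → positive
  λ: 177 + 37/60 + 29.67/3600 = 177.624908
  W ⇒ negate
Point 3:
  Latitude: 49 + 4/60 + 2.8/3600 = 49.067444
  hemisphere S, so the sign is −
  Longitude: 179 + 26/60 + 21/3600 = 179.439167
  W → negative
Point 4:
  φ: 41 + 28/60 + 20.1/3600 = 41.472250
  S ⇒ negate
  Longitude: 147 + 10/60 + 3.1/3600 = 147.167528
  E → positive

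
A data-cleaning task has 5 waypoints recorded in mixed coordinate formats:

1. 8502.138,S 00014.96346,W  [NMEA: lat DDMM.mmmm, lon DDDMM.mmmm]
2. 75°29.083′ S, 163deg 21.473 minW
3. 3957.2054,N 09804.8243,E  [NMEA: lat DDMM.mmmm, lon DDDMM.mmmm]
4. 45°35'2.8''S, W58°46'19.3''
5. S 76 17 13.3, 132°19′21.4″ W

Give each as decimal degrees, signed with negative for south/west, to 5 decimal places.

1. -85.03563, -0.24939
2. -75.48472, -163.35788
3. 39.95342, 98.08041
4. -45.58411, -58.77203
5. -76.28703, -132.32261

Point 1:
  Latitude: split at 2 digits → 85° and 2.138′; 85 + 2.138/60 = 85.035633
  S → negative
  λ: degrees = first 3 digits = 0, minutes = 14.96346; 0 + 14.96346/60 = 0.249391
  W ⇒ negate
Point 2:
  Lat: 75 + 29.083/60 = 75.484717
  S → negative
  λ: 163 + 21.473/60 = 163.357883
  W ⇒ negate
Point 3:
  φ: degrees = first 2 digits = 39, minutes = 57.2054; 39 + 57.2054/60 = 39.953423
  N ⇒ keep positive
  λ: split at 3 digits → 098° and 4.8243′; 98 + 4.8243/60 = 98.080405
  E ⇒ keep positive
Point 4:
  φ: 45 + 35/60 + 2.8/3600 = 45.584111
  hemisphere S, so the sign is −
  λ: 58° + 46/60 + 19.3/3600 = 58 + 0.766667 + 0.005361 = 58.772028
  W ⇒ negate
Point 5:
  Lat: 17′ + 13.3″ = 17.22167′; 76 + 17.22167/60 = 76.287028
  hemisphere S, so the sign is −
  λ: 132 + 19/60 + 21.4/3600 = 132.322611
  W → negative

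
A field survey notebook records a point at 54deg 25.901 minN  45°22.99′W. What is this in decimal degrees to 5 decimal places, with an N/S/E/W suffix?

Lat: 25.901′ = 0.431683°; total 54.431683
λ: 45 + 22.99/60 = 45.383167

54.43168° N, 45.38317° W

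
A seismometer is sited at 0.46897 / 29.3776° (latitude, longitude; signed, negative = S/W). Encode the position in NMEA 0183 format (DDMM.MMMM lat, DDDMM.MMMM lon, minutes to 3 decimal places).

0028.138,N / 02922.656,E

φ: 0° + 0.468970 × 60 = 0° 28.13820′
Lon: 29° + 0.377600 × 60 = 29° 22.65600′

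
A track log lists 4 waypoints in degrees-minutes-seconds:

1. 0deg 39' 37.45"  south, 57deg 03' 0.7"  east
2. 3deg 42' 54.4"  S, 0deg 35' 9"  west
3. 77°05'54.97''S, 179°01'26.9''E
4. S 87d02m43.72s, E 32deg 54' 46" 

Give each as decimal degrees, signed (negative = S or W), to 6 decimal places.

Point 1:
  Lat: 39′ + 37.45″ = 39.62417′; 0 + 39.62417/60 = 0.6604028
  S ⇒ negate
  Longitude: 3′ + 0.7″ = 3.01167′; 57 + 3.01167/60 = 57.0501944
  E ⇒ keep positive
Point 2:
  φ: 3° + 42/60 + 54.4/3600 = 3 + 0.700000 + 0.015111 = 3.7151111
  hemisphere S, so the sign is −
  Lon: 0 + 35/60 + 9/3600 = 0.5858333
  W → negative
Point 3:
  Lat: 77 + 5/60 + 54.97/3600 = 77.0986028
  S ⇒ negate
  λ: 1′ + 26.9″ = 1.44833′; 179 + 1.44833/60 = 179.0241389
  E ⇒ keep positive
Point 4:
  φ: 2′ + 43.72″ = 2.72867′; 87 + 2.72867/60 = 87.0454778
  hemisphere S, so the sign is −
  λ: 32 + 54/60 + 46/3600 = 32.9127778
  E → positive

1. -0.660403, 57.050194
2. -3.715111, -0.585833
3. -77.098603, 179.024139
4. -87.045478, 32.912778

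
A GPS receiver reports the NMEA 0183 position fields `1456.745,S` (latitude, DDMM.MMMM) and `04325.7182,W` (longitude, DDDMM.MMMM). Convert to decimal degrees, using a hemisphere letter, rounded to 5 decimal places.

Lat: degrees = first 2 digits = 14, minutes = 56.745; 14 + 56.745/60 = 14.945750
λ: split at 3 digits → 043° and 25.7182′; 43 + 25.7182/60 = 43.428637

14.94575° S, 43.42864° W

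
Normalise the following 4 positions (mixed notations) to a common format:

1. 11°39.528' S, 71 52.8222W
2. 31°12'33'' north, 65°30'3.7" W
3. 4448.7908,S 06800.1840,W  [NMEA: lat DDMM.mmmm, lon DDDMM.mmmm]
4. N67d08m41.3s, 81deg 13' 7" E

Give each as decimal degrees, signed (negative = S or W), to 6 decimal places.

1. -11.658800, -71.880370
2. 31.209167, -65.501028
3. -44.813180, -68.003067
4. 67.144806, 81.218611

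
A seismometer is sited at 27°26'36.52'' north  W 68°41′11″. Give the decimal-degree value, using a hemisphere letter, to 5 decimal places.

27.44348° N, 68.68639° W

φ: 27 + 26/60 + 36.52/3600 = 27.443478
Longitude: 68° + 41/60 + 11/3600 = 68 + 0.683333 + 0.003056 = 68.686389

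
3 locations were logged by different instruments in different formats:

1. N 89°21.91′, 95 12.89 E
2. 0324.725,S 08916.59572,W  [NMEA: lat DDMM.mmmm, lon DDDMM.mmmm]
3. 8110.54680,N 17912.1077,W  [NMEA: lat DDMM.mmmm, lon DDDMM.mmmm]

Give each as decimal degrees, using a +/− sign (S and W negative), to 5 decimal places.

Point 1:
  Lat: 89 + 21.91/60 = 89.365167
  N → positive
  λ: 12.89′ = 0.214833°; total 95.214833
  E → positive
Point 2:
  Lat: split at 2 digits → 03° and 24.725′; 3 + 24.725/60 = 3.412083
  S → negative
  Lon: degrees = first 3 digits = 89, minutes = 16.59572; 89 + 16.59572/60 = 89.276595
  hemisphere W, so the sign is −
Point 3:
  Lat: degrees = first 2 digits = 81, minutes = 10.5468; 81 + 10.5468/60 = 81.175780
  N ⇒ keep positive
  Longitude: degrees = first 3 digits = 179, minutes = 12.1077; 179 + 12.1077/60 = 179.201795
  W ⇒ negate

1. 89.36517, 95.21483
2. -3.41208, -89.27660
3. 81.17578, -179.20180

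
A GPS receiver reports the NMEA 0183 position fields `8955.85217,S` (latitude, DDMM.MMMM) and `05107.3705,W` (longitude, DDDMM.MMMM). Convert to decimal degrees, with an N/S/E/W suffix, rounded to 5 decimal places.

φ: split at 2 digits → 89° and 55.85217′; 89 + 55.85217/60 = 89.930870
λ: split at 3 digits → 051° and 7.3705′; 51 + 7.3705/60 = 51.122842

89.93087° S, 51.12284° W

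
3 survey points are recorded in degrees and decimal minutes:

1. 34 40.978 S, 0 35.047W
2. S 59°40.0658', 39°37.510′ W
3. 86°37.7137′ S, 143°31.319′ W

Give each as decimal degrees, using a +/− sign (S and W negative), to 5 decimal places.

Point 1:
  φ: 34 + 40.978/60 = 34.682967
  S → negative
  Lon: 35.047′ = 0.584117°; total 0.584117
  hemisphere W, so the sign is −
Point 2:
  Lat: 40.0658′ = 0.667763°; total 59.667763
  S ⇒ negate
  λ: 39 + 37.51/60 = 39.625167
  W → negative
Point 3:
  φ: 86 + 37.7137/60 = 86.628562
  S → negative
  Lon: 143 + 31.319/60 = 143.521983
  hemisphere W, so the sign is −

1. -34.68297, -0.58412
2. -59.66776, -39.62517
3. -86.62856, -143.52198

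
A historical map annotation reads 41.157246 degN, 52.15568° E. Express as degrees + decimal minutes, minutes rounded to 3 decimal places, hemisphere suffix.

Latitude: fractional part 0.157246 → 9.43476 minutes
Longitude: minutes = (52.155680 − 52) × 60 = 9.34080

41° 9.435′ N, 52° 9.341′ E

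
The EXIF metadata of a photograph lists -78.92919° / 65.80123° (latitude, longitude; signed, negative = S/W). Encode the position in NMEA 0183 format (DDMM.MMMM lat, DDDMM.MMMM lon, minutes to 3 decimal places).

Latitude is negative → S; |value| = 78.929190
Latitude: minutes = (78.929190 − 78) × 60 = 55.75140
λ: fractional part 0.801230 → 48.07380 minutes

7855.751,S / 06548.074,E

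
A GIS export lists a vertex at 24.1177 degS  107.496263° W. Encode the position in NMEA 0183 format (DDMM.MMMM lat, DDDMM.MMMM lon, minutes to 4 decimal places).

Latitude: fractional part 0.117700 → 7.062000 minutes
Longitude: fractional part 0.496263 → 29.775780 minutes

2407.0620,S / 10729.7758,W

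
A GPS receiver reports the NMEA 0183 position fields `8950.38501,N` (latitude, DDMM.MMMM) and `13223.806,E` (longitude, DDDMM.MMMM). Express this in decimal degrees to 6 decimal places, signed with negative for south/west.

89.839750, 132.396767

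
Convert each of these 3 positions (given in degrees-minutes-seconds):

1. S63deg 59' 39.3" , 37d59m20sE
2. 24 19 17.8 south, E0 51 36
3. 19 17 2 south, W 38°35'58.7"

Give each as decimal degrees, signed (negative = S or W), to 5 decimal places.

Point 1:
  φ: 59′ + 39.3″ = 59.65500′; 63 + 59.65500/60 = 63.994250
  S ⇒ negate
  Lon: 59′ + 20″ = 59.33333′; 37 + 59.33333/60 = 37.988889
  E → positive
Point 2:
  Latitude: 24° + 19/60 + 17.8/3600 = 24 + 0.316667 + 0.004944 = 24.321611
  S ⇒ negate
  λ: 51′ + 36″ = 51.60000′; 0 + 51.60000/60 = 0.860000
  E ⇒ keep positive
Point 3:
  φ: 17′ + 2″ = 17.03333′; 19 + 17.03333/60 = 19.283889
  S ⇒ negate
  Longitude: 38 + 35/60 + 58.7/3600 = 38.599639
  W ⇒ negate

1. -63.99425, 37.98889
2. -24.32161, 0.86000
3. -19.28389, -38.59964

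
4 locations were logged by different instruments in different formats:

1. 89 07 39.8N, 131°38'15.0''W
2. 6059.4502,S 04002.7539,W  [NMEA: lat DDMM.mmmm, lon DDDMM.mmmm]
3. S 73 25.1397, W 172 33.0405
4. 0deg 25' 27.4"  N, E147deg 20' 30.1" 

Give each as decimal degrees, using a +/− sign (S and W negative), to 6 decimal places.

Point 1:
  Latitude: 7′ + 39.8″ = 7.66333′; 89 + 7.66333/60 = 89.1277222
  N ⇒ keep positive
  Lon: 131 + 38/60 + 15/3600 = 131.6375000
  W ⇒ negate
Point 2:
  Latitude: split at 2 digits → 60° and 59.4502′; 60 + 59.4502/60 = 60.9908367
  S ⇒ negate
  λ: degrees = first 3 digits = 40, minutes = 2.7539; 40 + 2.7539/60 = 40.0458983
  hemisphere W, so the sign is −
Point 3:
  φ: 73 + 25.1397/60 = 73.4189950
  hemisphere S, so the sign is −
  λ: 33.0405′ = 0.550675°; total 172.5506750
  hemisphere W, so the sign is −
Point 4:
  Lat: 25′ + 27.4″ = 25.45667′; 0 + 25.45667/60 = 0.4242778
  N ⇒ keep positive
  Longitude: 147° + 20/60 + 30.1/3600 = 147 + 0.333333 + 0.008361 = 147.3416944
  E → positive

1. 89.127722, -131.637500
2. -60.990837, -40.045898
3. -73.418995, -172.550675
4. 0.424278, 147.341694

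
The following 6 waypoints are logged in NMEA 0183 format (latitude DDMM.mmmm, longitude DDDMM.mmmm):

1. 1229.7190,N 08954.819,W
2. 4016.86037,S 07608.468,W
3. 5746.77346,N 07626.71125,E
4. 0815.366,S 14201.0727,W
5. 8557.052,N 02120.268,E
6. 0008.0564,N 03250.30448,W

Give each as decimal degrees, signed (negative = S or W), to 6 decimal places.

Point 1:
  φ: split at 2 digits → 12° and 29.719′; 12 + 29.719/60 = 12.4953167
  N ⇒ keep positive
  Lon: split at 3 digits → 089° and 54.819′; 89 + 54.819/60 = 89.9136500
  hemisphere W, so the sign is −
Point 2:
  Latitude: degrees = first 2 digits = 40, minutes = 16.86037; 40 + 16.86037/60 = 40.2810062
  S → negative
  Longitude: degrees = first 3 digits = 76, minutes = 8.468; 76 + 8.468/60 = 76.1411333
  W ⇒ negate
Point 3:
  Lat: split at 2 digits → 57° and 46.77346′; 57 + 46.77346/60 = 57.7795577
  N → positive
  λ: split at 3 digits → 076° and 26.71125′; 76 + 26.71125/60 = 76.4451875
  E → positive
Point 4:
  Lat: degrees = first 2 digits = 8, minutes = 15.366; 8 + 15.366/60 = 8.2561000
  S → negative
  Lon: split at 3 digits → 142° and 1.0727′; 142 + 1.0727/60 = 142.0178783
  W → negative
Point 5:
  φ: split at 2 digits → 85° and 57.052′; 85 + 57.052/60 = 85.9508667
  N → positive
  λ: degrees = first 3 digits = 21, minutes = 20.268; 21 + 20.268/60 = 21.3378000
  E ⇒ keep positive
Point 6:
  φ: split at 2 digits → 00° and 8.0564′; 0 + 8.0564/60 = 0.1342733
  N → positive
  λ: split at 3 digits → 032° and 50.30448′; 32 + 50.30448/60 = 32.8384080
  W → negative

1. 12.495317, -89.913650
2. -40.281006, -76.141133
3. 57.779558, 76.445188
4. -8.256100, -142.017878
5. 85.950867, 21.337800
6. 0.134273, -32.838408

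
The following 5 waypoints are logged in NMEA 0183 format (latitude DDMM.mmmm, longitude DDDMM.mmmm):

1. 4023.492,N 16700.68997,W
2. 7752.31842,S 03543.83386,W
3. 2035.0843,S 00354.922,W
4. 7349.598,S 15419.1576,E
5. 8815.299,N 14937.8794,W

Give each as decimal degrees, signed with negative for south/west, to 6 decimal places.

Point 1:
  φ: degrees = first 2 digits = 40, minutes = 23.492; 40 + 23.492/60 = 40.3915333
  N → positive
  Lon: split at 3 digits → 167° and 0.68997′; 167 + 0.68997/60 = 167.0114995
  W → negative
Point 2:
  Latitude: split at 2 digits → 77° and 52.31842′; 77 + 52.31842/60 = 77.8719737
  S → negative
  Lon: split at 3 digits → 035° and 43.83386′; 35 + 43.83386/60 = 35.7305643
  W ⇒ negate
Point 3:
  Latitude: degrees = first 2 digits = 20, minutes = 35.0843; 20 + 35.0843/60 = 20.5847383
  S ⇒ negate
  Longitude: split at 3 digits → 003° and 54.922′; 3 + 54.922/60 = 3.9153667
  W ⇒ negate
Point 4:
  Latitude: degrees = first 2 digits = 73, minutes = 49.598; 73 + 49.598/60 = 73.8266333
  S → negative
  Lon: split at 3 digits → 154° and 19.1576′; 154 + 19.1576/60 = 154.3192933
  E → positive
Point 5:
  Lat: degrees = first 2 digits = 88, minutes = 15.299; 88 + 15.299/60 = 88.2549833
  N → positive
  Lon: degrees = first 3 digits = 149, minutes = 37.8794; 149 + 37.8794/60 = 149.6313233
  W → negative

1. 40.391533, -167.011500
2. -77.871974, -35.730564
3. -20.584738, -3.915367
4. -73.826633, 154.319293
5. 88.254983, -149.631323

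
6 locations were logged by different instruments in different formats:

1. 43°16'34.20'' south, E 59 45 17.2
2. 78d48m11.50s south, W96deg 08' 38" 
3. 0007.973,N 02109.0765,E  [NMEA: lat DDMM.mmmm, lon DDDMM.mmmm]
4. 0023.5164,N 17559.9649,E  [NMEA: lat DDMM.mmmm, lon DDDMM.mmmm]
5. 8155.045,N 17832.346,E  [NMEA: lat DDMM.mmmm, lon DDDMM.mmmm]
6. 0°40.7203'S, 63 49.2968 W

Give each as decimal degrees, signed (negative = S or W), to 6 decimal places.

Point 1:
  Latitude: 43 + 16/60 + 34.2/3600 = 43.2761667
  S → negative
  λ: 45′ + 17.2″ = 45.28667′; 59 + 45.28667/60 = 59.7547778
  E ⇒ keep positive
Point 2:
  Latitude: 48′ + 11.5″ = 48.19167′; 78 + 48.19167/60 = 78.8031944
  S → negative
  λ: 96 + 8/60 + 38/3600 = 96.1438889
  W ⇒ negate
Point 3:
  Latitude: degrees = first 2 digits = 0, minutes = 7.973; 0 + 7.973/60 = 0.1328833
  N ⇒ keep positive
  Longitude: degrees = first 3 digits = 21, minutes = 9.0765; 21 + 9.0765/60 = 21.1512750
  E ⇒ keep positive
Point 4:
  Lat: split at 2 digits → 00° and 23.5164′; 0 + 23.5164/60 = 0.3919400
  N ⇒ keep positive
  Lon: degrees = first 3 digits = 175, minutes = 59.9649; 175 + 59.9649/60 = 175.9994150
  E ⇒ keep positive
Point 5:
  φ: split at 2 digits → 81° and 55.045′; 81 + 55.045/60 = 81.9174167
  N → positive
  λ: degrees = first 3 digits = 178, minutes = 32.346; 178 + 32.346/60 = 178.5391000
  E ⇒ keep positive
Point 6:
  Lat: 0 + 40.7203/60 = 0.6786717
  S → negative
  Longitude: 63 + 49.2968/60 = 63.8216133
  W → negative

1. -43.276167, 59.754778
2. -78.803194, -96.143889
3. 0.132883, 21.151275
4. 0.391940, 175.999415
5. 81.917417, 178.539100
6. -0.678672, -63.821613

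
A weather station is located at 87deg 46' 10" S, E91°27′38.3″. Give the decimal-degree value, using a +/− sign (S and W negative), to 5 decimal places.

-87.76944, 91.46064

Lat: 87 + 46/60 + 10/3600 = 87.769444
hemisphere S, so the sign is −
λ: 91 + 27/60 + 38.3/3600 = 91.460639
E ⇒ keep positive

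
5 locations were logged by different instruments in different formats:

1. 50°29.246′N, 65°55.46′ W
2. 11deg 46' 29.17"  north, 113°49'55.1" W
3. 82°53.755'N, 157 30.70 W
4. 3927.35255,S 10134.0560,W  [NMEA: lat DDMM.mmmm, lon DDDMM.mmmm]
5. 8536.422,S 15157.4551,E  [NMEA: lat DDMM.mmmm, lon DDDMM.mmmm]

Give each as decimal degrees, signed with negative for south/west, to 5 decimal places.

Point 1:
  φ: 29.246′ = 0.487433°; total 50.487433
  N ⇒ keep positive
  λ: 65 + 55.46/60 = 65.924333
  hemisphere W, so the sign is −
Point 2:
  Latitude: 11° + 46/60 + 29.17/3600 = 11 + 0.766667 + 0.008103 = 11.774769
  N → positive
  Lon: 113° + 49/60 + 55.1/3600 = 113 + 0.816667 + 0.015306 = 113.831972
  W ⇒ negate
Point 3:
  Lat: 53.755′ = 0.895917°; total 82.895917
  N → positive
  λ: 157 + 30.7/60 = 157.511667
  W → negative
Point 4:
  φ: split at 2 digits → 39° and 27.35255′; 39 + 27.35255/60 = 39.455876
  S ⇒ negate
  Lon: split at 3 digits → 101° and 34.056′; 101 + 34.056/60 = 101.567600
  hemisphere W, so the sign is −
Point 5:
  Latitude: split at 2 digits → 85° and 36.422′; 85 + 36.422/60 = 85.607033
  hemisphere S, so the sign is −
  Lon: split at 3 digits → 151° and 57.4551′; 151 + 57.4551/60 = 151.957585
  E ⇒ keep positive

1. 50.48743, -65.92433
2. 11.77477, -113.83197
3. 82.89592, -157.51167
4. -39.45588, -101.56760
5. -85.60703, 151.95759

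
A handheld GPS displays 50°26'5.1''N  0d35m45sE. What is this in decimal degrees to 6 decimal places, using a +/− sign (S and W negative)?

50.434750, 0.595833

φ: 50° + 26/60 + 5.1/3600 = 50 + 0.433333 + 0.001417 = 50.4347500
N → positive
Longitude: 0 + 35/60 + 45/3600 = 0.5958333
E ⇒ keep positive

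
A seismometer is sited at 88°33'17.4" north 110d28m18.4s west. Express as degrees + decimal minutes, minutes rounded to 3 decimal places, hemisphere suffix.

Lat: 33 + 17.4/60 = 33.29000′
λ: 28 + 18.4/60 = 28.30667′

88° 33.290′ N, 110° 28.307′ W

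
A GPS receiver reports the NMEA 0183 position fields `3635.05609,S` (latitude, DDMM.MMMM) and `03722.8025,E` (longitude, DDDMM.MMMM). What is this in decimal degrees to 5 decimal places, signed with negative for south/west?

-36.58427, 37.38004

Latitude: degrees = first 2 digits = 36, minutes = 35.05609; 36 + 35.05609/60 = 36.584268
S ⇒ negate
λ: degrees = first 3 digits = 37, minutes = 22.8025; 37 + 22.8025/60 = 37.380042
E → positive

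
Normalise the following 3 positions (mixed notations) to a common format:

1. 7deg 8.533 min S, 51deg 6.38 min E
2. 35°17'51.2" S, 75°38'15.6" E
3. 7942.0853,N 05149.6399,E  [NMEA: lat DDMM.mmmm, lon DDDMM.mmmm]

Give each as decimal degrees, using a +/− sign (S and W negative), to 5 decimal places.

Point 1:
  φ: 8.533′ = 0.142217°; total 7.142217
  S → negative
  Longitude: 51 + 6.38/60 = 51.106333
  E ⇒ keep positive
Point 2:
  Latitude: 17′ + 51.2″ = 17.85333′; 35 + 17.85333/60 = 35.297556
  hemisphere S, so the sign is −
  Longitude: 38′ + 15.6″ = 38.26000′; 75 + 38.26000/60 = 75.637667
  E → positive
Point 3:
  Latitude: degrees = first 2 digits = 79, minutes = 42.0853; 79 + 42.0853/60 = 79.701422
  N → positive
  Longitude: split at 3 digits → 051° and 49.6399′; 51 + 49.6399/60 = 51.827332
  E → positive

1. -7.14222, 51.10633
2. -35.29756, 75.63767
3. 79.70142, 51.82733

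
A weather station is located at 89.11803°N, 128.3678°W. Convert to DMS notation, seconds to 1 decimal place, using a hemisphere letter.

89°07′4.9″ N, 128°22′4.1″ W

Lat: whole degrees 89; 7.08180′ → 7′ and 4.908″
λ: 0.367800° → 22.06800′; 0.06800 × 60 = 4.080″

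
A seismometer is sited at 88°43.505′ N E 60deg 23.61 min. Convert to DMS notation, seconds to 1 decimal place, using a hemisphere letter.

Latitude: fractional minutes 0.50500 × 60 = 30.300″
λ: 23.61000′ → 23′ and 0.61000 × 60 = 36.600″

88°43′30.3″ N, 60°23′36.6″ E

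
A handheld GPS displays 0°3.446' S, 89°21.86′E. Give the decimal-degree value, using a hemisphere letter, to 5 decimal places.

Lat: 3.446′ = 0.057433°; total 0.057433
λ: 21.86′ = 0.364333°; total 89.364333

0.05743° S, 89.36433° E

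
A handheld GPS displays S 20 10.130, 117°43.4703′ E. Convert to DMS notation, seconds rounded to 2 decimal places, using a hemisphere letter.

φ: 10.13000′ → 10′ and 0.13000 × 60 = 7.8000″
λ: fractional minutes 0.47030 × 60 = 28.2180″

20°10′7.80″ S, 117°43′28.22″ E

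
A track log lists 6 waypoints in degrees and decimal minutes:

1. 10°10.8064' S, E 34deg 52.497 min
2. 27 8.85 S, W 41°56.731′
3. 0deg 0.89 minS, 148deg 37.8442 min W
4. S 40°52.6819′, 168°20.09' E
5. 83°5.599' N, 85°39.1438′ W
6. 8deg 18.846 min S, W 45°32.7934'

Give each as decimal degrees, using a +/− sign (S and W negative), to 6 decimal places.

1. -10.180107, 34.874950
2. -27.147500, -41.945517
3. -0.014833, -148.630737
4. -40.878032, 168.334833
5. 83.093317, -85.652397
6. -8.314100, -45.546557

Point 1:
  Latitude: 10 + 10.8064/60 = 10.1801067
  S → negative
  λ: 52.497′ = 0.874950°; total 34.8749500
  E → positive
Point 2:
  Latitude: 8.85′ = 0.147500°; total 27.1475000
  S ⇒ negate
  Lon: 41 + 56.731/60 = 41.9455167
  W ⇒ negate
Point 3:
  φ: 0 + 0.89/60 = 0.0148333
  S ⇒ negate
  Longitude: 148 + 37.8442/60 = 148.6307367
  W ⇒ negate
Point 4:
  Latitude: 40 + 52.6819/60 = 40.8780317
  hemisphere S, so the sign is −
  Lon: 20.09′ = 0.334833°; total 168.3348333
  E → positive
Point 5:
  φ: 83 + 5.599/60 = 83.0933167
  N → positive
  Lon: 85 + 39.1438/60 = 85.6523967
  W ⇒ negate
Point 6:
  φ: 18.846′ = 0.314100°; total 8.3141000
  S → negative
  λ: 32.7934′ = 0.546557°; total 45.5465567
  W → negative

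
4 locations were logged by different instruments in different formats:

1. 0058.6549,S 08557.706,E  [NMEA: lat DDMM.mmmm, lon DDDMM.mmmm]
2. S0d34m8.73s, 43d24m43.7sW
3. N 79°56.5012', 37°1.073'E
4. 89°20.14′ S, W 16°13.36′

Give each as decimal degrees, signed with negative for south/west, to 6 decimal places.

1. -0.977582, 85.961767
2. -0.569092, -43.412139
3. 79.941687, 37.017883
4. -89.335667, -16.222667

Point 1:
  Lat: split at 2 digits → 00° and 58.6549′; 0 + 58.6549/60 = 0.9775817
  S → negative
  Lon: split at 3 digits → 085° and 57.706′; 85 + 57.706/60 = 85.9617667
  E ⇒ keep positive
Point 2:
  Latitude: 0 + 34/60 + 8.73/3600 = 0.5690917
  S ⇒ negate
  Longitude: 24′ + 43.7″ = 24.72833′; 43 + 24.72833/60 = 43.4121389
  W → negative
Point 3:
  Latitude: 56.5012′ = 0.941687°; total 79.9416867
  N → positive
  Lon: 1.073′ = 0.017883°; total 37.0178833
  E ⇒ keep positive
Point 4:
  Lat: 20.14′ = 0.335667°; total 89.3356667
  hemisphere S, so the sign is −
  λ: 16 + 13.36/60 = 16.2226667
  W ⇒ negate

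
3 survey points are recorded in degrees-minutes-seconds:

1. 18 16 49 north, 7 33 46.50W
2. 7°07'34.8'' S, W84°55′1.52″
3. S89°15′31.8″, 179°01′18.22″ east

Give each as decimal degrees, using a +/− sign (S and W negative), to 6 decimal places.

Point 1:
  Lat: 16′ + 49″ = 16.81667′; 18 + 16.81667/60 = 18.2802778
  N ⇒ keep positive
  Lon: 7 + 33/60 + 46.5/3600 = 7.5629167
  W → negative
Point 2:
  Lat: 7° + 7/60 + 34.8/3600 = 7 + 0.116667 + 0.009667 = 7.1263333
  S → negative
  λ: 84 + 55/60 + 1.52/3600 = 84.9170889
  W ⇒ negate
Point 3:
  φ: 15′ + 31.8″ = 15.53000′; 89 + 15.53000/60 = 89.2588333
  hemisphere S, so the sign is −
  Lon: 179 + 1/60 + 18.22/3600 = 179.0217278
  E → positive

1. 18.280278, -7.562917
2. -7.126333, -84.917089
3. -89.258833, 179.021728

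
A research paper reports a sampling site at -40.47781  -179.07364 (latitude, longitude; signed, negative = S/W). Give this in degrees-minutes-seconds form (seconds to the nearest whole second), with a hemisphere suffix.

Latitude is negative → S; |value| = 40.477810
Latitude: whole degrees 40; 28.66860′ → 28′ and 40.12″
Longitude is negative → W; |value| = 179.073640
λ: whole degrees 179; 4.41840′ → 4′ and 25.10″

40°28′40″ S, 179°04′25″ W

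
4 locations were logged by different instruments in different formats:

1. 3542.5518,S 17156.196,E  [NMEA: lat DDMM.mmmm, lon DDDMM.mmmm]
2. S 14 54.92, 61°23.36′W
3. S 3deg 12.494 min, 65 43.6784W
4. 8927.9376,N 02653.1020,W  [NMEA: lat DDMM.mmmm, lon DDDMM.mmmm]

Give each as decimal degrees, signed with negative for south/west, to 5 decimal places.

1. -35.70920, 171.93660
2. -14.91533, -61.38933
3. -3.20823, -65.72797
4. 89.46563, -26.88503

Point 1:
  Latitude: split at 2 digits → 35° and 42.5518′; 35 + 42.5518/60 = 35.709197
  S → negative
  Longitude: degrees = first 3 digits = 171, minutes = 56.196; 171 + 56.196/60 = 171.936600
  E ⇒ keep positive
Point 2:
  φ: 14 + 54.92/60 = 14.915333
  hemisphere S, so the sign is −
  Lon: 23.36′ = 0.389333°; total 61.389333
  W ⇒ negate
Point 3:
  Latitude: 3 + 12.494/60 = 3.208233
  S → negative
  Lon: 43.6784′ = 0.727973°; total 65.727973
  W ⇒ negate
Point 4:
  φ: split at 2 digits → 89° and 27.9376′; 89 + 27.9376/60 = 89.465627
  N ⇒ keep positive
  Longitude: split at 3 digits → 026° and 53.102′; 26 + 53.102/60 = 26.885033
  W ⇒ negate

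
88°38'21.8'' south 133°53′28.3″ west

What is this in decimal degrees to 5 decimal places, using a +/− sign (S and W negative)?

φ: 88° + 38/60 + 21.8/3600 = 88 + 0.633333 + 0.006056 = 88.639389
hemisphere S, so the sign is −
λ: 133 + 53/60 + 28.3/3600 = 133.891194
W ⇒ negate

-88.63939, -133.89119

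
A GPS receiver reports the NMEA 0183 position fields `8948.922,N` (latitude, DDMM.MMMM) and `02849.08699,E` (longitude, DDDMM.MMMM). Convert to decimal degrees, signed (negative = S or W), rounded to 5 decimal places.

Lat: degrees = first 2 digits = 89, minutes = 48.922; 89 + 48.922/60 = 89.815367
N ⇒ keep positive
λ: degrees = first 3 digits = 28, minutes = 49.08699; 28 + 49.08699/60 = 28.818117
E → positive

89.81537, 28.81812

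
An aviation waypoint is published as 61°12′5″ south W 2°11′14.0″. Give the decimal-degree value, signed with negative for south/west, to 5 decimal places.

-61.20139, -2.18722

Lat: 12′ + 5″ = 12.08333′; 61 + 12.08333/60 = 61.201389
S → negative
Longitude: 2 + 11/60 + 14/3600 = 2.187222
W → negative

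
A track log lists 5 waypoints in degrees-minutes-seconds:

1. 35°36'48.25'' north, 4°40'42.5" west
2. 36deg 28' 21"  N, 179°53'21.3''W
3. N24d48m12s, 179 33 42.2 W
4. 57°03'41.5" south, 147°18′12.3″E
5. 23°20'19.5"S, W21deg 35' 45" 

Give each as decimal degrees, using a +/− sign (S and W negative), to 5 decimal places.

Point 1:
  Lat: 35 + 36/60 + 48.25/3600 = 35.613403
  N → positive
  λ: 4° + 40/60 + 42.5/3600 = 4 + 0.666667 + 0.011806 = 4.678472
  W ⇒ negate
Point 2:
  Lat: 36 + 28/60 + 21/3600 = 36.472500
  N ⇒ keep positive
  Lon: 53′ + 21.3″ = 53.35500′; 179 + 53.35500/60 = 179.889250
  W ⇒ negate
Point 3:
  φ: 24° + 48/60 + 12/3600 = 24 + 0.800000 + 0.003333 = 24.803333
  N → positive
  λ: 33′ + 42.2″ = 33.70333′; 179 + 33.70333/60 = 179.561722
  W → negative
Point 4:
  Latitude: 3′ + 41.5″ = 3.69167′; 57 + 3.69167/60 = 57.061528
  hemisphere S, so the sign is −
  λ: 18′ + 12.3″ = 18.20500′; 147 + 18.20500/60 = 147.303417
  E → positive
Point 5:
  φ: 23 + 20/60 + 19.5/3600 = 23.338750
  hemisphere S, so the sign is −
  Longitude: 35′ + 45″ = 35.75000′; 21 + 35.75000/60 = 21.595833
  hemisphere W, so the sign is −

1. 35.61340, -4.67847
2. 36.47250, -179.88925
3. 24.80333, -179.56172
4. -57.06153, 147.30342
5. -23.33875, -21.59583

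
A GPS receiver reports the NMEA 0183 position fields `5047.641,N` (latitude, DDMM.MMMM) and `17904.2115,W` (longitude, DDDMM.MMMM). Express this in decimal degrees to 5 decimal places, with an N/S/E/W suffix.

50.79402° N, 179.07019° W

Latitude: split at 2 digits → 50° and 47.641′; 50 + 47.641/60 = 50.794017
Lon: split at 3 digits → 179° and 4.2115′; 179 + 4.2115/60 = 179.070192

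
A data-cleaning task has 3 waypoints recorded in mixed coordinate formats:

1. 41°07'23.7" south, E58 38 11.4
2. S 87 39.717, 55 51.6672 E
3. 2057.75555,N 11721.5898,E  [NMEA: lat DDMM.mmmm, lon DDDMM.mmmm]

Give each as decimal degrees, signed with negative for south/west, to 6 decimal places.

Point 1:
  φ: 7′ + 23.7″ = 7.39500′; 41 + 7.39500/60 = 41.1232500
  S → negative
  λ: 58° + 38/60 + 11.4/3600 = 58 + 0.633333 + 0.003167 = 58.6365000
  E ⇒ keep positive
Point 2:
  Latitude: 39.717′ = 0.661950°; total 87.6619500
  S ⇒ negate
  Lon: 51.6672′ = 0.861120°; total 55.8611200
  E → positive
Point 3:
  Lat: split at 2 digits → 20° and 57.75555′; 20 + 57.75555/60 = 20.9625925
  N → positive
  Longitude: split at 3 digits → 117° and 21.5898′; 117 + 21.5898/60 = 117.3598300
  E → positive

1. -41.123250, 58.636500
2. -87.661950, 55.861120
3. 20.962593, 117.359830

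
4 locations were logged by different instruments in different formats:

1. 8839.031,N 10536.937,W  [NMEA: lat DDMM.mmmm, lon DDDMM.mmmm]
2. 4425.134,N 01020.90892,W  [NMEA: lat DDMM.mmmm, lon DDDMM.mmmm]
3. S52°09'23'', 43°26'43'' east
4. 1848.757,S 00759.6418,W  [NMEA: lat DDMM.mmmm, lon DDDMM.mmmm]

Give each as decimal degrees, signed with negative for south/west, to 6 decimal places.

Point 1:
  Latitude: degrees = first 2 digits = 88, minutes = 39.031; 88 + 39.031/60 = 88.6505167
  N → positive
  λ: degrees = first 3 digits = 105, minutes = 36.937; 105 + 36.937/60 = 105.6156167
  W ⇒ negate
Point 2:
  Latitude: degrees = first 2 digits = 44, minutes = 25.134; 44 + 25.134/60 = 44.4189000
  N ⇒ keep positive
  Lon: degrees = first 3 digits = 10, minutes = 20.90892; 10 + 20.90892/60 = 10.3484820
  hemisphere W, so the sign is −
Point 3:
  Lat: 9′ + 23″ = 9.38333′; 52 + 9.38333/60 = 52.1563889
  S ⇒ negate
  Lon: 26′ + 43″ = 26.71667′; 43 + 26.71667/60 = 43.4452778
  E ⇒ keep positive
Point 4:
  Latitude: split at 2 digits → 18° and 48.757′; 18 + 48.757/60 = 18.8126167
  S ⇒ negate
  Longitude: degrees = first 3 digits = 7, minutes = 59.6418; 7 + 59.6418/60 = 7.9940300
  W → negative

1. 88.650517, -105.615617
2. 44.418900, -10.348482
3. -52.156389, 43.445278
4. -18.812617, -7.994030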